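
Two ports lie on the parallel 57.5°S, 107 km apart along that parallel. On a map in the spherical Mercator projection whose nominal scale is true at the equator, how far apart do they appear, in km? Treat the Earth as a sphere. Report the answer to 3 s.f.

Mercator is conformal, so the point scale is isotropic: h = k = sec φ = 1/cos φ.
Along the parallel, k = sec 57.5° = 1/0.5373 = 1.861.
Map distance = 107 × 1.861 ≈ 199 km.

199 km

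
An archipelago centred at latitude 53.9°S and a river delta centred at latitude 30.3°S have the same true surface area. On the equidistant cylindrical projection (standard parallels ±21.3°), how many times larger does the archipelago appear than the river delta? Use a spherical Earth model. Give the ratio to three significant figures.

1.47

With standard parallel φ₀ = 21.3°, the equirectangular projection gives x = Rλ cos φ₀, y = Rφ, so h = 1 and k = cos 21.3° / cos φ.
Areal scale at 53.9°: h·k = 1.000 × 1.581 = 1.581.
Areal scale at 30.3°: h·k = 1.000 × 1.079 = 1.079.
Ratio = 1.581/1.079 ≈ 1.47.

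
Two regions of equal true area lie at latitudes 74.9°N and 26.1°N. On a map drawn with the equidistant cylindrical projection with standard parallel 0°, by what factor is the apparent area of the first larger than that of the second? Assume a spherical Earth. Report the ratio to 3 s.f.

For the equirectangular projection with φ₀ = 0 (plate carrée), h = 1 along meridians and k = sec φ along parallels.
Areal scale at 74.9°: h·k = 1.000 × 3.839 = 3.839.
Areal scale at 26.1°: h·k = 1.000 × 1.114 = 1.114.
Ratio = 3.839/1.114 ≈ 3.45.

3.45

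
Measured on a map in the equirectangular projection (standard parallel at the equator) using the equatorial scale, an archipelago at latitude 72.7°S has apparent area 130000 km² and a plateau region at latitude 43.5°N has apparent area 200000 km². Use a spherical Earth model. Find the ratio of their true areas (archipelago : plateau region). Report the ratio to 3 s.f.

On the plate carrée, areal scale = h·k = 1 × sec φ, so true area = apparent × cos φ.
True area of archipelago: 130000 × cos(72.7°) = 130000 × 0.2974 = 38660 km².
True area of plateau region: 200000 × cos(43.5°) = 200000 × 0.7254 = 145100 km².
Ratio = 38660 / 145100 ≈ 0.266.

0.266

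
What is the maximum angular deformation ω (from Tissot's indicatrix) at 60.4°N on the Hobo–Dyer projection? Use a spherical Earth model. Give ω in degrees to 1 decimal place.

52.4°

Hobo–Dyer is a cylindrical equal-area projection with standard parallels at ±37.5°. For cylindrical equal-area with standard parallel φ₀, h = cos φ / cos φ₀ and k = cos φ₀ / cos φ, so h·k = 1.
At 60.4°: h = 0.6226, k = 1.606; principal scales a = 1.606, b = 0.6226.
sin(ω/2) = (a − b)/(a + b) = 0.9836/2.229 = 0.4413, so ω = 2 arcsin(0.4413) ≈ 52.4°.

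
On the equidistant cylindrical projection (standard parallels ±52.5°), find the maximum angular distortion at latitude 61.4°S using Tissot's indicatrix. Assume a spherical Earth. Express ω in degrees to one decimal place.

In the equirectangular projection with standard parallel φ₀ = 52.5° (x = Rλ cos φ₀, y = Rφ), meridians are true-scale (h = 1) and the parallel scale is k = cos φ₀ / cos φ.
At 61.4°: h = 1.000, k = 1.272; principal scales a = 1.272, b = 1.000.
sin(ω/2) = (a − b)/(a + b) = 0.2717/2.272 = 0.1196, so ω = 2 arcsin(0.1196) ≈ 13.7°.

13.7°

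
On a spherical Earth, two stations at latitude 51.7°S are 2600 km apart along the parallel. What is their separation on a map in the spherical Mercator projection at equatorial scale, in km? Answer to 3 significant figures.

The Mercator projection is conformal; its linear scale factor is the same in every direction and equals sec φ = 1/cos φ.
Along the parallel, k = sec 51.7° = 1/0.6198 = 1.613.
Map distance = 2600 × 1.613 ≈ 4200 km.

4200 km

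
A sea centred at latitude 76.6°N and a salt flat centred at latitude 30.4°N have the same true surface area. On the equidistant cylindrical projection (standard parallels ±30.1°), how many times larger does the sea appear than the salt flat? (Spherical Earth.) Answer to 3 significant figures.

3.72

The equidistant cylindrical projection with φ₀ = 30.1° has h = 1 (meridians true) and k = cos φ₀ / cos φ along parallels.
Areal scale at 76.6°: h·k = 1.000 × 3.733 = 3.733.
Areal scale at 30.4°: h·k = 1.000 × 1.003 = 1.003.
Ratio = 3.733/1.003 ≈ 3.72.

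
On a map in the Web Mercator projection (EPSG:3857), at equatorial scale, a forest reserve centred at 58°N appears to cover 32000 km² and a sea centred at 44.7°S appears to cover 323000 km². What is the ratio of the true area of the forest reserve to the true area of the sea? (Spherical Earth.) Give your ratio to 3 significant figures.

Mercator's areal exaggeration is sec²φ; hence true area = (apparent area) · cos²φ.
True area of forest reserve: 32000 × cos²(58°) = 32000 × 0.2808 = 8986 km².
True area of sea: 323000 × cos²(44.7°) = 323000 × 0.5052 = 163200 km².
Ratio = 8986 / 163200 ≈ 0.0551.

0.0551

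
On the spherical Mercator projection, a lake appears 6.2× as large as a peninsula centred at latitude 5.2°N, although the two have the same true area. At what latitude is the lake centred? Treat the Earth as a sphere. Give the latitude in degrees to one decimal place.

66.4°

Mercator areal scale is sec²φ, so apparent-area ratio = sec²φ₁ / sec²φ₂ = cos²φ₂ / cos²φ₁.
cos²φ₂ / cos²φ₁ = 6.2  ⇒  cos φ₁ = cos 5.2° / √6.2 = 0.9959/2.490 = 0.4000.
φ₁ = arccos(0.4000) ≈ 66.4°.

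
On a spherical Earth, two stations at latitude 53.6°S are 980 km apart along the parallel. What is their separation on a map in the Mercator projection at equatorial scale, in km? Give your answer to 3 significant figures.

For Mercator, h = k = sec φ (a conformal cylindrical projection has a single point scale, 1/cos φ).
Along the parallel, k = sec 53.6° = 1/0.5934 = 1.685.
Map distance = 980 × 1.685 ≈ 1650 km.

1650 km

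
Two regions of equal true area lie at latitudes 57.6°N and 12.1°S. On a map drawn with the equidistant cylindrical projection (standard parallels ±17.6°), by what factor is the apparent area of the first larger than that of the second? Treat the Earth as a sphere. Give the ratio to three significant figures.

1.82

In the equirectangular projection with standard parallel φ₀ = 17.6° (x = Rλ cos φ₀, y = Rφ), meridians are true-scale (h = 1) and the parallel scale is k = cos φ₀ / cos φ.
Areal scale at 57.6°: h·k = 1.000 × 1.779 = 1.779.
Areal scale at 12.1°: h·k = 1.000 × 0.9748 = 0.9748.
Ratio = 1.779/0.9748 ≈ 1.82.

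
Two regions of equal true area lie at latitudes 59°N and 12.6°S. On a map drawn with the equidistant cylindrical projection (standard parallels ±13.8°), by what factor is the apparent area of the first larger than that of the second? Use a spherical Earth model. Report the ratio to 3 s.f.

1.89

In the equirectangular projection with standard parallel φ₀ = 13.8° (x = Rλ cos φ₀, y = Rφ), meridians are true-scale (h = 1) and the parallel scale is k = cos φ₀ / cos φ.
Areal scale at 59°: h·k = 1.000 × 1.886 = 1.886.
Areal scale at 12.6°: h·k = 1.000 × 0.9951 = 0.9951.
Ratio = 1.886/0.9951 ≈ 1.89.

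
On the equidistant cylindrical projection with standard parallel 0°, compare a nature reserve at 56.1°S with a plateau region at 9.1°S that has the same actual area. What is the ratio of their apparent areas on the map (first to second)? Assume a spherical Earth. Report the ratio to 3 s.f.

In the plate carrée (x = Rλ, y = Rφ), meridians are true-scale (h = 1) and parallels are stretched by k = sec φ.
Areal scale at 56.1°: h·k = 1.000 × 1.793 = 1.793.
Areal scale at 9.1°: h·k = 1.000 × 1.013 = 1.013.
Ratio = 1.793/1.013 ≈ 1.77.

1.77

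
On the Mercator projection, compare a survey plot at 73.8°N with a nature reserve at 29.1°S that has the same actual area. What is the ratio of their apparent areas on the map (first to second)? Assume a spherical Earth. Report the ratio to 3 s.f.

9.81

Mercator areal scale is sec²φ.
At 73.8°: sec²(73.8°) = 1/0.2790² = 12.85.
At 29.1°: sec²(29.1°) = 1/0.8738² = 1.310.
Ratio = 12.85/1.310 = cos²(29.1°)/cos²(73.8°) ≈ 9.81.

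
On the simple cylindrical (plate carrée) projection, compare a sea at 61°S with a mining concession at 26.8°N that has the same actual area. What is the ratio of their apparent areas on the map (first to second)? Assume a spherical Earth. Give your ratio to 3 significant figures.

Plate carrée maps x = Rλ, y = Rφ. The meridian scale is h = 1 and the parallel scale is k = 1/cos φ = sec φ.
Areal scale at 61°: h·k = 1.000 × 2.063 = 2.063.
Areal scale at 26.8°: h·k = 1.000 × 1.120 = 1.120.
Ratio = 2.063/1.120 ≈ 1.84.

1.84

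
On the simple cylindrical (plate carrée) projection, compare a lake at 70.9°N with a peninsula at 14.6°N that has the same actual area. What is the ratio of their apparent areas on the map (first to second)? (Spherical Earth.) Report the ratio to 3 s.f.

2.96

In the plate carrée (x = Rλ, y = Rφ), meridians are true-scale (h = 1) and parallels are stretched by k = sec φ.
Areal scale at 70.9°: h·k = 1.000 × 3.056 = 3.056.
Areal scale at 14.6°: h·k = 1.000 × 1.033 = 1.033.
Ratio = 3.056/1.033 ≈ 2.96.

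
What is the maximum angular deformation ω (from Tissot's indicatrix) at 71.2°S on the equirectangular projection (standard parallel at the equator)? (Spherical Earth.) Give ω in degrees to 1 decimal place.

For the equirectangular projection with φ₀ = 0 (plate carrée), h = 1 along meridians and k = sec φ along parallels.
At 71.2°: h = 1.000, k = 3.103; principal scales a = 3.103, b = 1.000.
sin(ω/2) = (a − b)/(a + b) = 2.103/4.103 = 0.5126, so ω = 2 arcsin(0.5126) ≈ 61.7°.

61.7°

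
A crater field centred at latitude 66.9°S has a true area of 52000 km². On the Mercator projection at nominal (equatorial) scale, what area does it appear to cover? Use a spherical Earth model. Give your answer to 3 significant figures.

Mercator is conformal, so the point scale is isotropic: h = k = sec φ = 1/cos φ.
Areal scale = k² = sec²φ = 1/cos²(66.9°) = 1/0.3923² = 6.497.
Apparent area = 52000 × 6.497 ≈ 338000 km².

338000 km²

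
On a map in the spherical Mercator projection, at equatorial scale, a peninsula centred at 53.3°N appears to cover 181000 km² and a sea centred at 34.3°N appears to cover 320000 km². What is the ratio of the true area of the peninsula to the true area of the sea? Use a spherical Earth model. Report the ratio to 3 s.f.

0.296

Since Mercator area scale is 1/cos²φ, the true area equals the apparent area multiplied by cos²φ.
True area of peninsula: 181000 × cos²(53.3°) = 181000 × 0.3572 = 64650 km².
True area of sea: 320000 × cos²(34.3°) = 320000 × 0.6824 = 218400 km².
Ratio = 64650 / 218400 ≈ 0.296.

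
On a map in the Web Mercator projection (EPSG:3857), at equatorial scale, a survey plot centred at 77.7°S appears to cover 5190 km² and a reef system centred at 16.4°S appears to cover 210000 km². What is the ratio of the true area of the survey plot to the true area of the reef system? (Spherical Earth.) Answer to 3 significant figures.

Mercator's areal exaggeration is sec²φ; hence true area = (apparent area) · cos²φ.
True area of survey plot: 5190 × cos²(77.7°) = 5190 × 0.04538 = 235.5 km².
True area of reef system: 210000 × cos²(16.4°) = 210000 × 0.9203 = 193300 km².
Ratio = 235.5 / 193300 ≈ 0.00122.

0.00122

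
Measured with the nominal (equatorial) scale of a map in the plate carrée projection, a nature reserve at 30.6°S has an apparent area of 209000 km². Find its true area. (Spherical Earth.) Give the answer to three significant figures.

Plate carrée maps x = Rλ, y = Rφ. The meridian scale is h = 1 and the parallel scale is k = 1/cos φ = sec φ.
Areal scale = h·k = 1 × sec φ; at 30.6°, h = 1.000, k = 1.162, so h·k = 1.162.
True area = apparent / (areal scale) = 209000 / 1.162 ≈ 180000 km².

180000 km²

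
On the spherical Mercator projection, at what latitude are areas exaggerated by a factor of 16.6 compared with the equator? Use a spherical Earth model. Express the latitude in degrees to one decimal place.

Mercator areal scale is sec²φ.
sec²φ = 16.6  ⇒  cos²φ = 0.06024  ⇒  cos φ = 0.2454.
φ = arccos(0.2454) ≈ 75.8°.

75.8°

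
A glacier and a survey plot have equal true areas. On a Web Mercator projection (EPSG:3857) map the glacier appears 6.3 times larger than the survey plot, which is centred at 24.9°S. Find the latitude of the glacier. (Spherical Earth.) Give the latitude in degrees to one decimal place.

68.8°

On Mercator, (apparent₁)/(apparent₂) = sec²φ₁ / sec²φ₂ when true areas are equal.
cos²φ₂ / cos²φ₁ = 6.3  ⇒  cos φ₁ = cos 24.9° / √6.3 = 0.9070/2.510 = 0.3614.
φ₁ = arccos(0.3614) ≈ 68.8°.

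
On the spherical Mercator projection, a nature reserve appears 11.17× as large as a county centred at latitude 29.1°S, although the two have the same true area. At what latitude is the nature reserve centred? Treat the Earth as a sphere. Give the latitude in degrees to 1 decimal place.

On Mercator, (apparent₁)/(apparent₂) = sec²φ₁ / sec²φ₂ when true areas are equal.
cos²φ₂ / cos²φ₁ = 11.17  ⇒  cos φ₁ = cos 29.1° / √11.17 = 0.8738/3.342 = 0.2614.
φ₁ = arccos(0.2614) ≈ 74.8°.

74.8°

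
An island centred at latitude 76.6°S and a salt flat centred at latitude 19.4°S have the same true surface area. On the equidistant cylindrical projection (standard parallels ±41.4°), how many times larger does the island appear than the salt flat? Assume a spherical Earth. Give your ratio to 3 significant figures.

The equidistant cylindrical projection with φ₀ = 41.4° has h = 1 (meridians true) and k = cos φ₀ / cos φ along parallels.
Areal scale at 76.6°: h·k = 1.000 × 3.237 = 3.237.
Areal scale at 19.4°: h·k = 1.000 × 0.7953 = 0.7953.
Ratio = 3.237/0.7953 ≈ 4.07.

4.07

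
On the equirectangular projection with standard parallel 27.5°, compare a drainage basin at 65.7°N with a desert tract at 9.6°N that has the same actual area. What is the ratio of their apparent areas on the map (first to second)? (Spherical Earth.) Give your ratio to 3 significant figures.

2.40

In the equirectangular projection with standard parallel φ₀ = 27.5° (x = Rλ cos φ₀, y = Rφ), meridians are true-scale (h = 1) and the parallel scale is k = cos φ₀ / cos φ.
Areal scale at 65.7°: h·k = 1.000 × 2.155 = 2.155.
Areal scale at 9.6°: h·k = 1.000 × 0.8996 = 0.8996.
Ratio = 2.155/0.8996 ≈ 2.40.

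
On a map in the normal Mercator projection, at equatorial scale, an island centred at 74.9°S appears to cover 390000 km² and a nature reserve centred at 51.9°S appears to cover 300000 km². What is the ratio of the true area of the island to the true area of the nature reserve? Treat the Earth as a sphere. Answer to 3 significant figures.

On Mercator the areal scale is sec²φ, so true area = apparent × cos²φ.
True area of island: 390000 × cos²(74.9°) = 390000 × 0.06786 = 26470 km².
True area of nature reserve: 300000 × cos²(51.9°) = 300000 × 0.3807 = 114200 km².
Ratio = 26470 / 114200 ≈ 0.232.

0.232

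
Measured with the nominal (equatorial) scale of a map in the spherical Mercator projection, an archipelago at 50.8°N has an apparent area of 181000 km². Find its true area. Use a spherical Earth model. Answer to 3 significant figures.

72300 km²

The Mercator projection is conformal; its linear scale factor is the same in every direction and equals sec φ = 1/cos φ.
Areal scale = k² = sec²φ = 1/cos²(50.8°) = 1/0.6320² = 2.503.
True area = apparent / (areal scale) = 181000 / 2.503 ≈ 72300 km².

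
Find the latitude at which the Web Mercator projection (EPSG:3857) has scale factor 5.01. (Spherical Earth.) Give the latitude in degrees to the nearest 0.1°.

Mercator scale is k = sec φ = 1/cos φ.
1/cos φ = 5.01  ⇒  cos φ = 0.1996  ⇒  φ = arccos(0.1996) ≈ 78.5°.

78.5°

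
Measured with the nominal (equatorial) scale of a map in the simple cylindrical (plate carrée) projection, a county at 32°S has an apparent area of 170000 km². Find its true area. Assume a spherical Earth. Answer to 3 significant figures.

For the equirectangular projection with φ₀ = 0 (plate carrée), h = 1 along meridians and k = sec φ along parallels.
Areal scale = h·k = 1 × sec φ; at 32°, h = 1.000, k = 1.179, so h·k = 1.179.
True area = apparent / (areal scale) = 170000 / 1.179 ≈ 144000 km².

144000 km²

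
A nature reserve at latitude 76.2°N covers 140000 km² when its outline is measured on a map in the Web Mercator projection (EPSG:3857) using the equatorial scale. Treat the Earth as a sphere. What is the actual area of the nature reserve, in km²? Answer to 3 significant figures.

7970 km²

The Mercator projection is conformal; its linear scale factor is the same in every direction and equals sec φ = 1/cos φ.
Areal scale = k² = sec²φ = 1/cos²(76.2°) = 1/0.2385² = 17.58.
True area = apparent / (areal scale) = 140000 / 17.58 ≈ 7970 km².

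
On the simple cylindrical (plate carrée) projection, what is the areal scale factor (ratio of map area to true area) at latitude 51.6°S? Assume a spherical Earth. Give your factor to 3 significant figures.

For the equirectangular projection with φ₀ = 0 (plate carrée), h = 1 along meridians and k = sec φ along parallels.
Areal scale = h·k = 1 × sec φ; at 51.6°, h = 1.000, k = 1.610, so h·k = 1.610.

1.61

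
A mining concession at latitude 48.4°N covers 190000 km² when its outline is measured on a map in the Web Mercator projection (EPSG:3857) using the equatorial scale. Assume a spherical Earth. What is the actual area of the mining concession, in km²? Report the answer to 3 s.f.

For Mercator, h = k = sec φ (a conformal cylindrical projection has a single point scale, 1/cos φ).
Areal scale = k² = sec²φ = 1/cos²(48.4°) = 1/0.6639² = 2.269.
True area = apparent / (areal scale) = 190000 / 2.269 ≈ 83800 km².

83800 km²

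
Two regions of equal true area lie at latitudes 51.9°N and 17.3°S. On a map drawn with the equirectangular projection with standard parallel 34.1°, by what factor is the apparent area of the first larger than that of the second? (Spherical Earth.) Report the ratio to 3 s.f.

The equidistant cylindrical projection with φ₀ = 34.1° has h = 1 (meridians true) and k = cos φ₀ / cos φ along parallels.
Areal scale at 51.9°: h·k = 1.000 × 1.342 = 1.342.
Areal scale at 17.3°: h·k = 1.000 × 0.8673 = 0.8673.
Ratio = 1.342/0.8673 ≈ 1.55.

1.55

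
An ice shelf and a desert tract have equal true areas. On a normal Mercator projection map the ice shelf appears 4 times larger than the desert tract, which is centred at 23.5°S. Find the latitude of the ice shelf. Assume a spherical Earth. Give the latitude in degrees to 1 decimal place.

Mercator areal scale is sec²φ, so apparent-area ratio = sec²φ₁ / sec²φ₂ = cos²φ₂ / cos²φ₁.
cos²φ₂ / cos²φ₁ = 4  ⇒  cos φ₁ = cos 23.5° / √4 = 0.9171/2.000 = 0.4585.
φ₁ = arccos(0.4585) ≈ 62.7°.

62.7°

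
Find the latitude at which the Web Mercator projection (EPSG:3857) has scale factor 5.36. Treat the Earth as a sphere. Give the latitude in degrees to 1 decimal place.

Mercator scale is k = sec φ = 1/cos φ.
1/cos φ = 5.36  ⇒  cos φ = 0.1866  ⇒  φ = arccos(0.1866) ≈ 79.2°.

79.2°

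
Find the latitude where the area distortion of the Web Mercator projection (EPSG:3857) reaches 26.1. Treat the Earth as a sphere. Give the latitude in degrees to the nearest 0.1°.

78.7°

Mercator areal scale is sec²φ.
sec²φ = 26.1  ⇒  cos²φ = 0.03831  ⇒  cos φ = 0.1957.
φ = arccos(0.1957) ≈ 78.7°.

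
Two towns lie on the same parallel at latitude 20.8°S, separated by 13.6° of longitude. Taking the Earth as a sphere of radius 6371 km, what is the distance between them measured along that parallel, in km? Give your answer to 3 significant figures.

Arc length along a parallel = R cos φ · Δλ (with Δλ in radians).
= 6371 × cos 20.8° × (13.6° × π/180) = 6371 × 0.9348 × 0.2374 ≈ 1410 km.

1410 km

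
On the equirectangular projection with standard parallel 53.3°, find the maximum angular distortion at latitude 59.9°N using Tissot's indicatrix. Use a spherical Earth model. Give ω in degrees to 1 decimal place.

10.0°

In the equirectangular projection with standard parallel φ₀ = 53.3° (x = Rλ cos φ₀, y = Rφ), meridians are true-scale (h = 1) and the parallel scale is k = cos φ₀ / cos φ.
At 59.9°: h = 1.000, k = 1.192; principal scales a = 1.192, b = 1.000.
sin(ω/2) = (a − b)/(a + b) = 0.1916/2.192 = 0.08745, so ω = 2 arcsin(0.08745) ≈ 10.0°.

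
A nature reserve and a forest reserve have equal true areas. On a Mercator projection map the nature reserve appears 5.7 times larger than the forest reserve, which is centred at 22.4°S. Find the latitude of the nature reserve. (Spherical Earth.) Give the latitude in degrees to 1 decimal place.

67.2°

Mercator areal scale is sec²φ, so apparent-area ratio = sec²φ₁ / sec²φ₂ = cos²φ₂ / cos²φ₁.
cos²φ₂ / cos²φ₁ = 5.7  ⇒  cos φ₁ = cos 22.4° / √5.7 = 0.9245/2.387 = 0.3872.
φ₁ = arccos(0.3872) ≈ 67.2°.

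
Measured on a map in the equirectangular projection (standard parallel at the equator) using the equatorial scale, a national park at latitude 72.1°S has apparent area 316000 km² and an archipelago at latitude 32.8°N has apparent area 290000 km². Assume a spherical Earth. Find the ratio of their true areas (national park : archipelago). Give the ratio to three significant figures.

On the plate carrée, areal scale = h·k = 1 × sec φ, so true area = apparent × cos φ.
True area of national park: 316000 × cos(72.1°) = 316000 × 0.3074 = 97120 km².
True area of archipelago: 290000 × cos(32.8°) = 290000 × 0.8406 = 243800 km².
Ratio = 97120 / 243800 ≈ 0.398.

0.398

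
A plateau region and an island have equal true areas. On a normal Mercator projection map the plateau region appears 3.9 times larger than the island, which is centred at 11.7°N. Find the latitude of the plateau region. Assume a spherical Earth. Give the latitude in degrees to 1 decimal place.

For equal true areas on Mercator, apparent areas scale as sec²φ, so the ratio is cos²φ₂ / cos²φ₁.
cos²φ₂ / cos²φ₁ = 3.9  ⇒  cos φ₁ = cos 11.7° / √3.9 = 0.9792/1.975 = 0.4958.
φ₁ = arccos(0.4958) ≈ 60.3°.

60.3°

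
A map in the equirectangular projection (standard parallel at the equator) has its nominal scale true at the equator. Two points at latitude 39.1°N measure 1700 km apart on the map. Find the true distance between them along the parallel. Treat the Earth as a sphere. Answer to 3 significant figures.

1320 km

For the equirectangular projection with φ₀ = 0 (plate carrée), h = 1 along meridians and k = sec φ along parallels.
Along the parallel at 39.1°, map distances are exaggerated by k = sec 39.1° = 1.289.
True distance = 1700 / 1.289 = 1700 × cos 39.1° ≈ 1320 km.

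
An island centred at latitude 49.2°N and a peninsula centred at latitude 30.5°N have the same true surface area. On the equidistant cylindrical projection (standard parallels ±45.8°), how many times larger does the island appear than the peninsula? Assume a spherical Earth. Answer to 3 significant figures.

1.32

The equidistant cylindrical projection with φ₀ = 45.8° has h = 1 (meridians true) and k = cos φ₀ / cos φ along parallels.
Areal scale at 49.2°: h·k = 1.000 × 1.067 = 1.067.
Areal scale at 30.5°: h·k = 1.000 × 0.8091 = 0.8091.
Ratio = 1.067/0.8091 ≈ 1.32.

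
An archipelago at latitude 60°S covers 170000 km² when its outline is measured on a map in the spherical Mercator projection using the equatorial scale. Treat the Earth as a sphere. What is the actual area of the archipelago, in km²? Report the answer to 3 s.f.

Mercator is conformal, so the point scale is isotropic: h = k = sec φ = 1/cos φ.
Areal scale = k² = sec²φ = 1/cos²(60°) = 1/0.5000² = 4.000.
True area = apparent / (areal scale) = 170000 / 4.000 ≈ 42500 km².

42500 km²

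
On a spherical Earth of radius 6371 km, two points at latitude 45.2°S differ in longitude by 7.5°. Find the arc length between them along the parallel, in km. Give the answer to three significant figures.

Arc length along a parallel = R cos φ · Δλ (with Δλ in radians).
= 6371 × cos 45.2° × (7.5° × π/180) = 6371 × 0.7046 × 0.1309 ≈ 588 km.

588 km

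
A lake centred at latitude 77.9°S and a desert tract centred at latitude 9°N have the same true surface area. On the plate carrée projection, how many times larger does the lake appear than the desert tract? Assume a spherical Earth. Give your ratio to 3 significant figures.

For the equirectangular projection with φ₀ = 0 (plate carrée), h = 1 along meridians and k = sec φ along parallels.
Areal scale at 77.9°: h·k = 1.000 × 4.771 = 4.771.
Areal scale at 9°: h·k = 1.000 × 1.012 = 1.012.
Ratio = 4.771/1.012 ≈ 4.71.

4.71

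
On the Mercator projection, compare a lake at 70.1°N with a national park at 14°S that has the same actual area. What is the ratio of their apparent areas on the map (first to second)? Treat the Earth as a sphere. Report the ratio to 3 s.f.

Mercator is conformal with k = sec φ, so areal scale = k² = sec²φ.
At 70.1°: sec²(70.1°) = 1/0.3404² = 8.631.
At 14°: sec²(14°) = 1/0.9703² = 1.062.
Ratio = 8.631/1.062 = cos²(14°)/cos²(70.1°) ≈ 8.13.

8.13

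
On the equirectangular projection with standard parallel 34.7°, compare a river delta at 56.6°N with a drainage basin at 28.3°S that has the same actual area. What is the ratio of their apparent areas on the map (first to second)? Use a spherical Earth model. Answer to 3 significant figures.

1.60

The equidistant cylindrical projection with φ₀ = 34.7° has h = 1 (meridians true) and k = cos φ₀ / cos φ along parallels.
Areal scale at 56.6°: h·k = 1.000 × 1.494 = 1.494.
Areal scale at 28.3°: h·k = 1.000 × 0.9337 = 0.9337.
Ratio = 1.494/0.9337 ≈ 1.60.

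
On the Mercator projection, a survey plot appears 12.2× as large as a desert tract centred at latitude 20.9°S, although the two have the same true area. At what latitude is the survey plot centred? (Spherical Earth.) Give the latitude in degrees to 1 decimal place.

74.5°

Mercator areal scale is sec²φ, so apparent-area ratio = sec²φ₁ / sec²φ₂ = cos²φ₂ / cos²φ₁.
cos²φ₂ / cos²φ₁ = 12.2  ⇒  cos φ₁ = cos 20.9° / √12.2 = 0.9342/3.493 = 0.2675.
φ₁ = arccos(0.2675) ≈ 74.5°.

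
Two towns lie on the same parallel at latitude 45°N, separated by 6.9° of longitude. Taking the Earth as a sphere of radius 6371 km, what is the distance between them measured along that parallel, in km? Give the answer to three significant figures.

Arc length along a parallel = R cos φ · Δλ (with Δλ in radians).
= 6371 × cos 45° × (6.9° × π/180) = 6371 × 0.7071 × 0.1204 ≈ 543 km.

543 km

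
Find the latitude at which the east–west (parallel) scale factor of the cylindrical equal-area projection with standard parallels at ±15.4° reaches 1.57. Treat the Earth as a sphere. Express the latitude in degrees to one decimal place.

52.1°

A cylindrical equal-area projection with standard parallel φ₀ has meridian scale h = cos φ / cos φ₀ and parallel scale k = cos φ₀ / cos φ (so areas are preserved, h·k = 1).
k = cos φ₀ / cos φ = 1.57  ⇒  cos φ = cos 15.4° / 1.57 = 0.6141.
φ = arccos(0.6141) ≈ 52.1°.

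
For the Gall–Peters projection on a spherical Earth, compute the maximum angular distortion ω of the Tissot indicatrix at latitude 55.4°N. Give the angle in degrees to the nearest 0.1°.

The Gall–Peters projection is cylindrical equal-area with φ₀ = 45°. For cylindrical equal-area with standard parallel φ₀, h = cos φ / cos φ₀ and k = cos φ₀ / cos φ, so h·k = 1.
At 55.4°: h = 0.8031, k = 1.245; principal scales a = 1.245, b = 0.8031.
sin(ω/2) = (a − b)/(a + b) = 0.4422/2.048 = 0.2159, so ω = 2 arcsin(0.2159) ≈ 24.9°.

24.9°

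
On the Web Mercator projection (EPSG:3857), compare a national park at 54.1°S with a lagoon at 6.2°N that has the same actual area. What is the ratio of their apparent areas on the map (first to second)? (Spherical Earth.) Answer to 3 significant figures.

On Mercator, area is exaggerated by sec²φ = 1/cos²φ.
At 54.1°: sec²(54.1°) = 1/0.5864² = 2.908.
At 6.2°: sec²(6.2°) = 1/0.9942² = 1.012.
Ratio = 2.908/1.012 = cos²(6.2°)/cos²(54.1°) ≈ 2.87.

2.87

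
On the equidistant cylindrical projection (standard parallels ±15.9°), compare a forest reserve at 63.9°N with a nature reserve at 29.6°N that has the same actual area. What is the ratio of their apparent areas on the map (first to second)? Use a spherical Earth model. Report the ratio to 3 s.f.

1.98

In the equirectangular projection with standard parallel φ₀ = 15.9° (x = Rλ cos φ₀, y = Rφ), meridians are true-scale (h = 1) and the parallel scale is k = cos φ₀ / cos φ.
Areal scale at 63.9°: h·k = 1.000 × 2.186 = 2.186.
Areal scale at 29.6°: h·k = 1.000 × 1.106 = 1.106.
Ratio = 2.186/1.106 ≈ 1.98.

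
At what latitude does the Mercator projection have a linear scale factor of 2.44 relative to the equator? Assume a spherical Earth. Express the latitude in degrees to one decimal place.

Mercator scale is k = sec φ = 1/cos φ.
1/cos φ = 2.44  ⇒  cos φ = 0.4098  ⇒  φ = arccos(0.4098) ≈ 65.8°.

65.8°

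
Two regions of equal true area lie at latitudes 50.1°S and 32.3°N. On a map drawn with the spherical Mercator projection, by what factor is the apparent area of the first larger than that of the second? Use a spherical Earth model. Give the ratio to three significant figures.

1.74

Mercator is conformal with k = sec φ, so areal scale = k² = sec²φ.
At 50.1°: sec²(50.1°) = 1/0.6414² = 2.430.
At 32.3°: sec²(32.3°) = 1/0.8453² = 1.400.
Ratio = 2.430/1.400 = cos²(32.3°)/cos²(50.1°) ≈ 1.74.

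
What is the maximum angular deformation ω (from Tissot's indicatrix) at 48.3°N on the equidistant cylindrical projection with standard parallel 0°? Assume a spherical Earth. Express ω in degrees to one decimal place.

23.2°

Plate carrée maps x = Rλ, y = Rφ. The meridian scale is h = 1 and the parallel scale is k = 1/cos φ = sec φ.
At 48.3°: h = 1.000, k = 1.503; principal scales a = 1.503, b = 1.000.
sin(ω/2) = (a − b)/(a + b) = 0.5032/2.503 = 0.2010, so ω = 2 arcsin(0.2010) ≈ 23.2°.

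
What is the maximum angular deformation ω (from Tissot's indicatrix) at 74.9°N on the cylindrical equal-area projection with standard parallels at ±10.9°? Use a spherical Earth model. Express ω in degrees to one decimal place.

120.6°

For cylindrical equal-area with standard parallel φ₀, h = cos φ / cos φ₀ and k = cos φ₀ / cos φ, so h·k = 1.
At 74.9°: h = 0.2653, k = 3.769; principal scales a = 3.769, b = 0.2653.
sin(ω/2) = (a − b)/(a + b) = 3.504/4.035 = 0.8685, so ω = 2 arcsin(0.8685) ≈ 120.6°.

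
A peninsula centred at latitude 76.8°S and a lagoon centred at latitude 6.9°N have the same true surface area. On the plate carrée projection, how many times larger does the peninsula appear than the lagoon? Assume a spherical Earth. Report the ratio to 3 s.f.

4.35

In the plate carrée (x = Rλ, y = Rφ), meridians are true-scale (h = 1) and parallels are stretched by k = sec φ.
Areal scale at 76.8°: h·k = 1.000 × 4.379 = 4.379.
Areal scale at 6.9°: h·k = 1.000 × 1.007 = 1.007.
Ratio = 4.379/1.007 ≈ 4.35.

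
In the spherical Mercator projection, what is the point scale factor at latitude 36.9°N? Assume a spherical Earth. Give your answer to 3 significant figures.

The Mercator projection is conformal; its linear scale factor is the same in every direction and equals sec φ = 1/cos φ.
k = 1/cos 36.9° = 1/0.7997 = 1.250.

1.25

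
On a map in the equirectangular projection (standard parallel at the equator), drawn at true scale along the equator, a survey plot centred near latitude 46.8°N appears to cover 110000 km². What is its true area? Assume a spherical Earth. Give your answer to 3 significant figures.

75300 km²

For the equirectangular projection with φ₀ = 0 (plate carrée), h = 1 along meridians and k = sec φ along parallels.
Areal scale = h·k = 1 × sec φ; at 46.8°, h = 1.000, k = 1.461, so h·k = 1.461.
True area = apparent / (areal scale) = 110000 / 1.461 ≈ 75300 km².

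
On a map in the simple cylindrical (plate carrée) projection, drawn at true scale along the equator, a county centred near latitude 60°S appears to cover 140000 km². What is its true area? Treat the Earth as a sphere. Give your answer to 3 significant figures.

Plate carrée maps x = Rλ, y = Rφ. The meridian scale is h = 1 and the parallel scale is k = 1/cos φ = sec φ.
Areal scale = h·k = 1 × sec φ; at 60°, h = 1.000, k = 2.000, so h·k = 2.000.
True area = apparent / (areal scale) = 140000 / 2.000 ≈ 70000 km².

70000 km²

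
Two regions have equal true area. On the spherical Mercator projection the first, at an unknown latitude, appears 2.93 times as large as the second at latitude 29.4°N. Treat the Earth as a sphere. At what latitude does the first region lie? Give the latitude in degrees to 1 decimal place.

59.4°

On Mercator, (apparent₁)/(apparent₂) = sec²φ₁ / sec²φ₂ when true areas are equal.
cos²φ₂ / cos²φ₁ = 2.93  ⇒  cos φ₁ = cos 29.4° / √2.93 = 0.8712/1.712 = 0.5090.
φ₁ = arccos(0.5090) ≈ 59.4°.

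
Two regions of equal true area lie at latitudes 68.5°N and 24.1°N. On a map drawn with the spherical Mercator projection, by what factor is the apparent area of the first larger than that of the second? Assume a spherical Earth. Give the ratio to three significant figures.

6.20

Mercator areal scale is sec²φ.
At 68.5°: sec²(68.5°) = 1/0.3665² = 7.445.
At 24.1°: sec²(24.1°) = 1/0.9128² = 1.200.
Ratio = 7.445/1.200 = cos²(24.1°)/cos²(68.5°) ≈ 6.20.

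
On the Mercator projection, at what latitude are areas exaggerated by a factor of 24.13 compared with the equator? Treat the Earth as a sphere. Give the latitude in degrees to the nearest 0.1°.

Mercator areal scale is sec²φ.
sec²φ = 24.13  ⇒  cos²φ = 0.04144  ⇒  cos φ = 0.2036.
φ = arccos(0.2036) ≈ 78.3°.

78.3°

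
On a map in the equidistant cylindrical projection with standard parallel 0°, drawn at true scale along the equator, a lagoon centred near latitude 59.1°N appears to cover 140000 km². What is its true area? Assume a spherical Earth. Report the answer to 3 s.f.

71900 km²

Plate carrée maps x = Rλ, y = Rφ. The meridian scale is h = 1 and the parallel scale is k = 1/cos φ = sec φ.
Areal scale = h·k = 1 × sec φ; at 59.1°, h = 1.000, k = 1.947, so h·k = 1.947.
True area = apparent / (areal scale) = 140000 / 1.947 ≈ 71900 km².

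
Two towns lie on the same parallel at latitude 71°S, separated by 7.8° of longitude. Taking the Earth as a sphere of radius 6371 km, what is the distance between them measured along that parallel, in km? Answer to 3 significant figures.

282 km

Arc length along a parallel = R cos φ · Δλ (with Δλ in radians).
= 6371 × cos 71° × (7.8° × π/180) = 6371 × 0.3256 × 0.1361 ≈ 282 km.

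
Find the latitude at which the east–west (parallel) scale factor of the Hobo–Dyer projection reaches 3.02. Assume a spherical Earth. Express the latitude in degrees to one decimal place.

The Hobo–Dyer projection is cylindrical equal-area with φ₀ = 37.5°. For cylindrical equal-area with standard parallel φ₀, h = cos φ / cos φ₀ and k = cos φ₀ / cos φ, so h·k = 1.
k = cos φ₀ / cos φ = 3.02  ⇒  cos φ = cos 37.5° / 3.02 = 0.2627.
φ = arccos(0.2627) ≈ 74.8°.

74.8°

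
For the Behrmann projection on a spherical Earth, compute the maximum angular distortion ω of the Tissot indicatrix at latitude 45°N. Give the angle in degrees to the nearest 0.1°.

The Behrmann projection is cylindrical equal-area with φ₀ = 30°. For cylindrical equal-area with standard parallel φ₀, h = cos φ / cos φ₀ and k = cos φ₀ / cos φ, so h·k = 1.
At 45°: h = 0.8165, k = 1.225; principal scales a = 1.225, b = 0.8165.
sin(ω/2) = (a − b)/(a + b) = 0.4082/2.041 = 0.2000, so ω = 2 arcsin(0.2000) ≈ 23.1°.

23.1°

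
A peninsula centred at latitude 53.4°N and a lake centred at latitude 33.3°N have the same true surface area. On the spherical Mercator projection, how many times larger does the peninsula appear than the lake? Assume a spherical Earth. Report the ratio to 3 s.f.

1.97

Mercator areal scale is sec²φ.
At 53.4°: sec²(53.4°) = 1/0.5962² = 2.813.
At 33.3°: sec²(33.3°) = 1/0.8358² = 1.431.
Ratio = 2.813/1.431 = cos²(33.3°)/cos²(53.4°) ≈ 1.97.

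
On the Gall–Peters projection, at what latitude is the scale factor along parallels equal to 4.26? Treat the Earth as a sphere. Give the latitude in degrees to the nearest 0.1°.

80.4°

The Gall–Peters projection is cylindrical equal-area with φ₀ = 45°. A cylindrical equal-area projection with standard parallel φ₀ has meridian scale h = cos φ / cos φ₀ and parallel scale k = cos φ₀ / cos φ (so areas are preserved, h·k = 1).
k = cos φ₀ / cos φ = 4.26  ⇒  cos φ = cos 45° / 4.26 = 0.1660.
φ = arccos(0.1660) ≈ 80.4°.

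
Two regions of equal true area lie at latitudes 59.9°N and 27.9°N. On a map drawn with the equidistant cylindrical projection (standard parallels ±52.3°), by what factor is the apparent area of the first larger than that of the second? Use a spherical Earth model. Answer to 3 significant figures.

1.76

In the equirectangular projection with standard parallel φ₀ = 52.3° (x = Rλ cos φ₀, y = Rφ), meridians are true-scale (h = 1) and the parallel scale is k = cos φ₀ / cos φ.
Areal scale at 59.9°: h·k = 1.000 × 1.219 = 1.219.
Areal scale at 27.9°: h·k = 1.000 × 0.6920 = 0.6920.
Ratio = 1.219/0.6920 ≈ 1.76.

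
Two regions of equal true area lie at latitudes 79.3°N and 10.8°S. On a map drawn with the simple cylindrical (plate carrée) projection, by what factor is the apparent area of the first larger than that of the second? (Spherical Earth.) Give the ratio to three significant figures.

For the equirectangular projection with φ₀ = 0 (plate carrée), h = 1 along meridians and k = sec φ along parallels.
Areal scale at 79.3°: h·k = 1.000 × 5.386 = 5.386.
Areal scale at 10.8°: h·k = 1.000 × 1.018 = 1.018.
Ratio = 5.386/1.018 ≈ 5.29.

5.29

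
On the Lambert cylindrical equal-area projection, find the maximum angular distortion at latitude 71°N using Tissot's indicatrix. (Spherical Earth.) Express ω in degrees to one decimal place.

107.9°

The Lambert cylindrical equal-area projection is the cylindrical equal-area projection with its standard parallel at the equator (φ₀ = 0). For cylindrical equal-area with standard parallel φ₀, h = cos φ / cos φ₀ and k = cos φ₀ / cos φ, so h·k = 1.
At 71°: h = 0.3256, k = 3.072; principal scales a = 3.072, b = 0.3256.
sin(ω/2) = (a − b)/(a + b) = 2.746/3.397 = 0.8083, so ω = 2 arcsin(0.8083) ≈ 107.9°.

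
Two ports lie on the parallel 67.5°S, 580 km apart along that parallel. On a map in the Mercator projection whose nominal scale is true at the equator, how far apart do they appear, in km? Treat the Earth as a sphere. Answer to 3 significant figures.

1520 km

Mercator is conformal, so the point scale is isotropic: h = k = sec φ = 1/cos φ.
Along the parallel, k = sec 67.5° = 1/0.3827 = 2.613.
Map distance = 580 × 2.613 ≈ 1520 km.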